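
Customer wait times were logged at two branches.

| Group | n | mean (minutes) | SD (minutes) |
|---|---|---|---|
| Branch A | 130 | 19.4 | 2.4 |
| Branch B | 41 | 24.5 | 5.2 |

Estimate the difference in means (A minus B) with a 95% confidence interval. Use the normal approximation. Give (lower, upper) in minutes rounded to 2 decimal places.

Per-group SEs: s₁/√n₁ = 2.4/√130 = 0.2105, s₂/√n₂ = 5.2/√41 = 0.8121.
Unpooled SE of the difference: √(0.04431025 + 0.65950641) = 0.8389.
Margin of error = z* · SE = 1.960 × 0.8389 = 1.6442.
x̄₁ − x̄₂ = 19.4 − 24.5 = -5.1000.
CI: -5.1000 ± 1.6442 = (-6.74, -3.46).

(-6.74, -3.46)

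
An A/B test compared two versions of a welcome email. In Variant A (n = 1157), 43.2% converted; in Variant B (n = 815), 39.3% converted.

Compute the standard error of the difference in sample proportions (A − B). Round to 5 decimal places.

0.02247

SE₁ = √(p̂₁(1−p̂₁)/n₁) = √(0.4320·0.5680/1157) = 0.01456; SE₂ = √(0.3930·0.6070/815) = 0.01711.
Independent samples: SE of the difference = √(SE₁² + SE₂²) = √(0.0002119936 + 0.0002927521) = 0.02247.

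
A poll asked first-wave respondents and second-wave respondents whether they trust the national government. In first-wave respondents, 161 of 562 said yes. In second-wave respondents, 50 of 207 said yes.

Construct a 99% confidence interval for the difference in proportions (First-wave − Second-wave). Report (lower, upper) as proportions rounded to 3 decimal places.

First, p̂₁ = 161/562 = 0.2865; p̂₂ = 50/207 = 0.2415.
The two standard errors are √(0.2865×0.7135/562) = 0.01907 and √(0.2415×0.7585/207) = 0.02975.
Because the samples are independent, SE_diff = √(0.01907² + 0.02975²) = 0.03534.
Using z* = 2.576 for 99%, ME = 2.576 × 0.03534 = 0.09104.
p̂₁ − p̂₂ = 0.0450; interval 0.0450 ± 0.09104 gives (-0.046, 0.136).

(-0.046, 0.136)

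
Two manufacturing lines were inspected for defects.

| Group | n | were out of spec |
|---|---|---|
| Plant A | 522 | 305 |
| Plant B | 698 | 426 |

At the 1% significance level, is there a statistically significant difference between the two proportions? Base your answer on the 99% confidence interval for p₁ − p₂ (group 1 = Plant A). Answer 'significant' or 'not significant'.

Sample proportions: 305/522 = 0.5843, 426/698 = 0.6103.
Each SE is √(p̂(1−p̂)/n): √(0.5843·0.4157/522) = 0.02157 and √(0.6103·0.3897/698) = 0.01846.
SE(p̂₁ − p̂₂) = √(SE₁² + SE₂²) = √(0.0004652649 + 0.0003407716) = 0.02839, since the two samples are independent.
At 99% confidence z* = 2.576; margin = 2.576 × 0.02839 = 0.07313.
The difference is 0.5843 − 0.6103 = -0.0260, so the interval is -0.0260 ± 0.07313 = (-0.09913, 0.04713).
The interval (-0.09913, 0.04713) contains 0, so the difference is not significant.

not significant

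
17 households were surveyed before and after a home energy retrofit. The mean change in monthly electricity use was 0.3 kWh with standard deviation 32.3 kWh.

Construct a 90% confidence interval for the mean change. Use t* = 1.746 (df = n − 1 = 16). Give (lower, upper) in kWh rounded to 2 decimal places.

This is a matched-pairs design, so SE = s_d/√n = 32.3/√17 = 7.8339.
Margin = 1.746 × 7.8339 = 13.6780; the interval is 0.3 ± 13.6780 = (-13.38, 13.98).

(-13.38, 13.98)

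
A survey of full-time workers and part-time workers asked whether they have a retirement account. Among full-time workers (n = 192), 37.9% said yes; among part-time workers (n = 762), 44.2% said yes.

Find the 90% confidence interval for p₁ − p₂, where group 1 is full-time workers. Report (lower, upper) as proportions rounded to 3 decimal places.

SE₁ = √(p̂₁(1−p̂₁)/n₁) = √(0.3790·0.6210/192) = 0.03501; SE₂ = √(0.4420·0.5580/762) = 0.01799.
Independent samples: SE of the difference = √(SE₁² + SE₂²) = √(0.0012257001 + 0.0003236401) = 0.03936.
z* for 90% confidence is 1.645, so the margin of error is 1.645 × 0.03936 = 0.06475.
Point estimate p̂₁ − p̂₂ = 0.3790 − 0.4420 = -0.0630.
-0.0630 ± 0.06475 → (-0.128, 0.002).

(-0.128, 0.002)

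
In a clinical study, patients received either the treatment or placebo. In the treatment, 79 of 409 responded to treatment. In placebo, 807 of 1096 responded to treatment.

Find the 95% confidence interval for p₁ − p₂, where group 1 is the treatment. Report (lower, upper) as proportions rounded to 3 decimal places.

(-0.589, -0.497)

p̂₁ = 79/409 = 0.1932 and p̂₂ = 807/1096 = 0.7363.
SE₁ = √(p̂₁(1−p̂₁)/n₁) = √(0.1932·0.8068/409) = 0.01952; SE₂ = √(0.7363·0.2637/1096) = 0.01331.
Independent samples: SE of the difference = √(SE₁² + SE₂²) = √(0.0003810304 + 0.0001771561) = 0.02363.
z* for 95% confidence is 1.960, so the margin of error is 1.960 × 0.02363 = 0.04631.
Point estimate p̂₁ − p̂₂ = 0.1932 − 0.7363 = -0.5431.
-0.5431 ± 0.04631 → (-0.589, -0.497).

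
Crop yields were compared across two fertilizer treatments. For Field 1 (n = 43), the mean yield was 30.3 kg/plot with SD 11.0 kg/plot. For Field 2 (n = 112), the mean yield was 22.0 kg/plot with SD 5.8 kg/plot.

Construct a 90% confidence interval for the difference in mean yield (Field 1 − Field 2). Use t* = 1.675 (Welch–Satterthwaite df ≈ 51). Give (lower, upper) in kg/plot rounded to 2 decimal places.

Standard errors of each mean: 11.0/√43 = 1.6775 and 5.8/√112 = 0.5480.
SE(x̄₁ − x̄₂) = √(1.6775² + 0.5480²) = 1.7647 for independent samples with unequal variances.
With t* = 1.675, the margin is 1.675 × 1.7647 = 2.9559.
x̄₁ − x̄₂ = 30.3 − 22.0 = 8.3000; the interval is 8.3000 ± 2.9559 = (5.34, 11.26).

(5.34, 11.26)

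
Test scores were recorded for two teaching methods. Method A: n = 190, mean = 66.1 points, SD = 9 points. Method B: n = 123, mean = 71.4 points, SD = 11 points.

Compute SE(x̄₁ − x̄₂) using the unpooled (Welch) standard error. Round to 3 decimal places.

1.187

Per-group SEs: s₁/√n₁ = 9/√190 = 0.6529, s₂/√n₂ = 11/√123 = 0.9918.
Unpooled SE of the difference: √(0.42627841 + 0.98366724) = 1.1874.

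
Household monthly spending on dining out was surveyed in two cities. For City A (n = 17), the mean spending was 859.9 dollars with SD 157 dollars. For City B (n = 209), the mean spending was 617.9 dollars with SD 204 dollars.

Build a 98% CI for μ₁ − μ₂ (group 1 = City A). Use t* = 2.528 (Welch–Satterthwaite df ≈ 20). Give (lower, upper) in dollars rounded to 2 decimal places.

(139.34, 344.66)

SE₁ = s₁/√n₁ = 157/√17 = 38.0781; SE₂ = 204/√209 = 14.1110.
Independent samples, unequal variances: SE_diff = √(SE₁² + SE₂²) = √(1449.94169961 + 199.120321) = 40.6086.
t* = 2.528, so margin of error = 2.528 × 40.6086 = 102.6585.
Difference in means = 859.9 − 617.9 = 242.0000.
242.0000 ± 102.6585 → (139.34, 344.66).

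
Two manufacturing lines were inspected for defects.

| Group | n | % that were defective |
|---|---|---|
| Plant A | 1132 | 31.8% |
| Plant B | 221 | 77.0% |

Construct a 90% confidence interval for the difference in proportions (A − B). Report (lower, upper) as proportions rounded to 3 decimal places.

(-0.504, -0.400)

Each SE is √(p̂(1−p̂)/n): √(0.3180·0.6820/1132) = 0.01384 and √(0.7700·0.2300/221) = 0.02831.
SE(p̂₁ − p̂₂) = √(SE₁² + SE₂²) = √(0.0001915456 + 0.0008014561) = 0.03151, since the two samples are independent.
At 90% confidence z* = 1.645; margin = 1.645 × 0.03151 = 0.05183.
The difference is 0.3180 − 0.7700 = -0.4520, so the interval is -0.4520 ± 0.05183 = (-0.504, -0.400).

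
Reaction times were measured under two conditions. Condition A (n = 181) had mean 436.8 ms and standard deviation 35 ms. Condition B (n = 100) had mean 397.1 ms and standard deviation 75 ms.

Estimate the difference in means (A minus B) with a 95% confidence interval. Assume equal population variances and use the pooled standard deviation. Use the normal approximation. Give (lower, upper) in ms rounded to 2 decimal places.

(26.81, 52.59)

s_p = √[((n₁−1)s₁² + (n₂−1)s₂²)/(n₁+n₂−2)] = √[(180·35² + 99·75²)/279] = 52.7853.
SE = 52.7853·√(1/181 + 1/100) = 6.5770.
With z* = 1.960, margin = 1.960 × 6.5770 = 12.8909.
x̄₁ − x̄₂ = 436.8 − 397.1 = 39.7000; interval 39.7000 ± 12.8909 = (26.81, 52.59).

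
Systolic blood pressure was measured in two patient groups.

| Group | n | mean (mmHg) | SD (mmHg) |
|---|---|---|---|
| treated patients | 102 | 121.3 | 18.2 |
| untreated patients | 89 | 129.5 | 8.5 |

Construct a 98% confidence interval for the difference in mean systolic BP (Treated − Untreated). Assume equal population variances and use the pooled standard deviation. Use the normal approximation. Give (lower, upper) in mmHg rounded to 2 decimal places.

Pooled variance s_p² = [101·18.2² + 88·8.5²] / (102+89−2) = 210.6521, so s_p = 14.5139.
SE_diff = s_p·√(1/n₁ + 1/n₂) = 14.5139·√(1/102 + 1/89) = 2.1053.
z* = 2.326; margin = 2.326 × 2.1053 = 4.8969.
Difference = 121.3 − 129.5 = -8.2000.
-8.2000 ± 4.8969 → (-13.10, -3.30).

(-13.10, -3.30)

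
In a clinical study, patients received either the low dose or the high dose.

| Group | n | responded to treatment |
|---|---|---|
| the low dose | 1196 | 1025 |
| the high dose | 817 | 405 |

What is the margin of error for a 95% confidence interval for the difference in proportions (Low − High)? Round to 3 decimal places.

0.040

p̂₁ = 1025/1196 = 0.8570 and p̂₂ = 405/817 = 0.4957.
SE₁ = √(p̂₁(1−p̂₁)/n₁) = √(0.8570·0.1430/1196) = 0.01012; SE₂ = √(0.4957·0.5043/817) = 0.01749.
Independent samples: SE of the difference = √(SE₁² + SE₂²) = √(0.0001024144 + 0.0003059001) = 0.02021.
z* for 95% confidence is 1.960, so the margin of error is 1.960 × 0.02021 = 0.03961.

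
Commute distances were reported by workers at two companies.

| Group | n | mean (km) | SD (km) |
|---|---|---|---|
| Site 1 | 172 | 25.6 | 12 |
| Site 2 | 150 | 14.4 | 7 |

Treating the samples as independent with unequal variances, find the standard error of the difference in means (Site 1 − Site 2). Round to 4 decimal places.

1.0788

SE₁ = s₁/√n₁ = 12/√172 = 0.9150; SE₂ = 7/√150 = 0.5715.
Independent samples, unequal variances: SE_diff = √(SE₁² + SE₂²) = √(0.837225 + 0.32661225) = 1.0788.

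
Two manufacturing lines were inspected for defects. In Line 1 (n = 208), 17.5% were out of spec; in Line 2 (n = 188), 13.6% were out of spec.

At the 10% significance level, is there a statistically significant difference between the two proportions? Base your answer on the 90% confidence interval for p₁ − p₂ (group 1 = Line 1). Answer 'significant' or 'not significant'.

The two standard errors are √(0.1750×0.8250/208) = 0.02635 and √(0.1360×0.8640/188) = 0.02500.
Because the samples are independent, SE_diff = √(0.02635² + 0.02500²) = 0.03632.
Using z* = 1.645 for 90%, ME = 1.645 × 0.03632 = 0.05975.
p̂₁ − p̂₂ = 0.0390; interval 0.0390 ± 0.05975 gives (-0.02075, 0.09875).
The interval (-0.02075, 0.09875) contains 0, so the difference is not significant.

not significant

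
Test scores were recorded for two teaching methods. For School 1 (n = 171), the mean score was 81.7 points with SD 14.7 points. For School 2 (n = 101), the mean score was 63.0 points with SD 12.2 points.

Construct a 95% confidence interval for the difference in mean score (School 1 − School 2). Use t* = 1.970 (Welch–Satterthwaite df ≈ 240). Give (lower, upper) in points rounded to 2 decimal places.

SE₁ = s₁/√n₁ = 14.7/√171 = 1.1241; SE₂ = 12.2/√101 = 1.2139.
Independent samples, unequal variances: SE_diff = √(SE₁² + SE₂²) = √(1.26360081 + 1.47355321) = 1.6544.
t* = 1.970, so margin of error = 1.970 × 1.6544 = 3.2592.
Difference in means = 81.7 − 63.0 = 18.7000.
18.7000 ± 3.2592 → (15.44, 21.96).

(15.44, 21.96)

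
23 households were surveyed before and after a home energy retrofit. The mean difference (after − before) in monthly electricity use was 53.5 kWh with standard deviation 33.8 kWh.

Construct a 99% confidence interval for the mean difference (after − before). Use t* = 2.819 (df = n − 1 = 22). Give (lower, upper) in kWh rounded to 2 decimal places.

This is a matched-pairs design, so SE = s_d/√n = 33.8/√23 = 7.0478.
Margin = 2.819 × 7.0478 = 19.8677; the interval is 53.5 ± 19.8677 = (33.63, 73.37).

(33.63, 73.37)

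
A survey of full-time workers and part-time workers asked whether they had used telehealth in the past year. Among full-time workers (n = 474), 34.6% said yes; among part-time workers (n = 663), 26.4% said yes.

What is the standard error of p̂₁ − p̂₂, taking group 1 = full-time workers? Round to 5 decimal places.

SE₁ = √(p̂₁(1−p̂₁)/n₁) = √(0.3460·0.6540/474) = 0.02185; SE₂ = √(0.2640·0.7360/663) = 0.01712.
Independent samples: SE of the difference = √(SE₁² + SE₂²) = √(0.0004774225 + 0.0002930944) = 0.02776.

0.02776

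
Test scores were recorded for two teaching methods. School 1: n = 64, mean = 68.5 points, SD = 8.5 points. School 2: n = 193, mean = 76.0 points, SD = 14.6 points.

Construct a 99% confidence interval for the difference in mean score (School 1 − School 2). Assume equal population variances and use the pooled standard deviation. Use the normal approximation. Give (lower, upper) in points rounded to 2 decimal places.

Pooled variance s_p² = [63·8.5² + 192·14.6²] / (64+193−2) = 178.3469, so s_p = 13.3547.
SE_diff = s_p·√(1/n₁ + 1/n₂) = 13.3547·√(1/64 + 1/193) = 1.9263.
z* = 2.576; margin = 2.576 × 1.9263 = 4.9621.
Difference = 68.5 − 76.0 = -7.5000.
-7.5000 ± 4.9621 → (-12.46, -2.54).

(-12.46, -2.54)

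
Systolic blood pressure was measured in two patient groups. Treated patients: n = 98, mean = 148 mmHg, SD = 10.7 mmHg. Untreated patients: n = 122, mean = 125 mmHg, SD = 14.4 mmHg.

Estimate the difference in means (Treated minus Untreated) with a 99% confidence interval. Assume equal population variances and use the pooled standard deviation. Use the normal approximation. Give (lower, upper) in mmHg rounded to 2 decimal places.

(18.50, 27.50)

Pooled variance s_p² = [97·10.7² + 121·14.4²] / (98+122−2) = 166.0371, so s_p = 12.8855.
SE_diff = s_p·√(1/n₁ + 1/n₂) = 12.8855·√(1/98 + 1/122) = 1.7479.
z* = 2.576; margin = 2.576 × 1.7479 = 4.5026.
Difference = 148 − 125 = 23.0000.
23.0000 ± 4.5026 → (18.50, 27.50).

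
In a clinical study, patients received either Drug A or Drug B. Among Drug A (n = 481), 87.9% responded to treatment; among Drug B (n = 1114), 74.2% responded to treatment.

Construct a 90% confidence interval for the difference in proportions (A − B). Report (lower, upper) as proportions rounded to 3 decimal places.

Each SE is √(p̂(1−p̂)/n): √(0.8790·0.1210/481) = 0.01487 and √(0.7420·0.2580/1114) = 0.01311.
SE(p̂₁ − p̂₂) = √(SE₁² + SE₂²) = √(0.0002211169 + 0.0001718721) = 0.01982, since the two samples are independent.
At 90% confidence z* = 1.645; margin = 1.645 × 0.01982 = 0.03260.
The difference is 0.8790 − 0.7420 = 0.1370, so the interval is 0.1370 ± 0.03260 = (0.104, 0.170).

(0.104, 0.170)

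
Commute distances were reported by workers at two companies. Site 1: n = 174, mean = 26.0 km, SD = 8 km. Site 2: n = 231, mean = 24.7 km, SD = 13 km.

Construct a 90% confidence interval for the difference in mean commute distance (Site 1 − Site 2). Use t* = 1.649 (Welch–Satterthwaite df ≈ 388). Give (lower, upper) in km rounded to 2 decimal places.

(-0.43, 3.03)

SE₁ = s₁/√n₁ = 8/√174 = 0.6065; SE₂ = 13/√231 = 0.8553.
Independent samples, unequal variances: SE_diff = √(SE₁² + SE₂²) = √(0.36784225 + 0.73153809) = 1.0485.
t* = 1.649, so margin of error = 1.649 × 1.0485 = 1.7290.
Difference in means = 26.0 − 24.7 = 1.3000.
1.3000 ± 1.7290 → (-0.43, 3.03).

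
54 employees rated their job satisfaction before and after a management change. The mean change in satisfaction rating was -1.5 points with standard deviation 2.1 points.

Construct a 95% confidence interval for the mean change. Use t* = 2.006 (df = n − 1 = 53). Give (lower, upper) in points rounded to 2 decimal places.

(-2.07, -0.93)

Paired design: SE = s_d/√n = 2.1/√54 = 0.2858.
t* = 2.006; margin of error = 2.006 × 0.2858 = 0.5733.
-1.5 ± 0.5733 → (-2.07, -0.93).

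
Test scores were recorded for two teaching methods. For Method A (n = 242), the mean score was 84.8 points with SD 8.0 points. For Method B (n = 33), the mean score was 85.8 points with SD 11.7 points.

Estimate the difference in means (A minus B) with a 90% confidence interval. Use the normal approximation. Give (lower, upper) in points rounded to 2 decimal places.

SE₁ = s₁/√n₁ = 8.0/√242 = 0.5143; SE₂ = 11.7/√33 = 2.0367.
Independent samples, unequal variances: SE_diff = √(SE₁² + SE₂²) = √(0.26450449 + 4.14814689) = 2.1006.
z* = 1.645, so margin of error = 1.645 × 2.1006 = 3.4555.
Difference in means = 84.8 − 85.8 = -1.0000.
-1.0000 ± 3.4555 → (-4.46, 2.46).

(-4.46, 2.46)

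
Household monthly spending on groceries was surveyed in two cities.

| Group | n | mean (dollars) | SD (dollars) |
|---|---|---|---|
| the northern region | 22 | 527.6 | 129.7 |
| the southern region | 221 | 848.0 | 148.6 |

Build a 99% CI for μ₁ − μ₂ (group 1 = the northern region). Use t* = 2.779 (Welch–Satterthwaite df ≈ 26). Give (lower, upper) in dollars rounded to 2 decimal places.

(-402.11, -238.69)

Standard errors of each mean: 129.7/√22 = 27.6521 and 148.6/√221 = 9.9959.
SE(x̄₁ − x̄₂) = √(27.6521² + 9.9959²) = 29.4033 for independent samples with unequal variances.
With t* = 2.779, the margin is 2.779 × 29.4033 = 81.7118.
x̄₁ − x̄₂ = 527.6 − 848.0 = -320.4000; the interval is -320.4000 ± 81.7118 = (-402.11, -238.69).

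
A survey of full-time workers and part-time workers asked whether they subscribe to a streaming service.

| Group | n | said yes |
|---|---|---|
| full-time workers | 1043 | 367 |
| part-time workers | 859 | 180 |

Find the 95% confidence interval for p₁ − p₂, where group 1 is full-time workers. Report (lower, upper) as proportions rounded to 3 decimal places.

(0.103, 0.182)

Sample proportions: 367/1043 = 0.3519, 180/859 = 0.2095.
Each SE is √(p̂(1−p̂)/n): √(0.3519·0.6481/1043) = 0.01479 and √(0.2095·0.7905/859) = 0.01389.
SE(p̂₁ − p̂₂) = √(SE₁² + SE₂²) = √(0.0002187441 + 0.0001929321) = 0.02029, since the two samples are independent.
At 95% confidence z* = 1.960; margin = 1.960 × 0.02029 = 0.03977.
The difference is 0.3519 − 0.2095 = 0.1424, so the interval is 0.1424 ± 0.03977 = (0.103, 0.182).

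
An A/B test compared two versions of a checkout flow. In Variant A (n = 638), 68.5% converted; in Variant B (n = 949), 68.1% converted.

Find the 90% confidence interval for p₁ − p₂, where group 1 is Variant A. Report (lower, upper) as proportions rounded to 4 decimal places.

The two standard errors are √(0.6850×0.3150/638) = 0.01839 and √(0.6810×0.3190/949) = 0.01513.
Because the samples are independent, SE_diff = √(0.01839² + 0.01513²) = 0.02381.
Using z* = 1.645 for 90%, ME = 1.645 × 0.02381 = 0.03917.
p̂₁ − p̂₂ = 0.0040; interval 0.0040 ± 0.03917 gives (-0.0352, 0.0432).

(-0.0352, 0.0432)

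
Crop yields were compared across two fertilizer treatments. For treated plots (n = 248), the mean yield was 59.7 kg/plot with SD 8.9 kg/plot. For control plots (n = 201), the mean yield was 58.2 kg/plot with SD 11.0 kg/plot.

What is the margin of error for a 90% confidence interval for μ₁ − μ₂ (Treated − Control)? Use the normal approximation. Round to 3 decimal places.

1.579

Per-group SEs: s₁/√n₁ = 8.9/√248 = 0.5652, s₂/√n₂ = 11.0/√201 = 0.7759.
Unpooled SE of the difference: √(0.31945104 + 0.60202081) = 0.9599.
Margin of error = z* · SE = 1.645 × 0.9599 = 1.5790.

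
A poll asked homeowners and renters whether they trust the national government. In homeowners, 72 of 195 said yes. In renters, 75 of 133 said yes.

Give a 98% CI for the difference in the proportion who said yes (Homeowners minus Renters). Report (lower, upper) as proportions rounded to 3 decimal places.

Sample proportions: 72/195 = 0.3692, 75/133 = 0.5639.
Each SE is √(p̂(1−p̂)/n): √(0.3692·0.6308/195) = 0.03456 and √(0.5639·0.4361/133) = 0.04300.
SE(p̂₁ − p̂₂) = √(SE₁² + SE₂²) = √(0.0011943936 + 0.001849) = 0.05517, since the two samples are independent.
At 98% confidence z* = 2.326; margin = 2.326 × 0.05517 = 0.12833.
The difference is 0.3692 − 0.5639 = -0.1947, so the interval is -0.1947 ± 0.12833 = (-0.323, -0.066).

(-0.323, -0.066)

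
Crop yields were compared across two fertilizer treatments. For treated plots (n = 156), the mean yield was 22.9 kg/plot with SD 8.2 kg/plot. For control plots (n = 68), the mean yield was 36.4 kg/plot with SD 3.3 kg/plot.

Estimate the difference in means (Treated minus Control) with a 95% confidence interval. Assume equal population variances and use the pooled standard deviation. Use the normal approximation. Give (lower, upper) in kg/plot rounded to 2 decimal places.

(-15.52, -11.48)

Pooled variance s_p² = [155·8.2² + 67·3.3²] / (156+68−2) = 50.2335, so s_p = 7.0876.
SE_diff = s_p·√(1/n₁ + 1/n₂) = 7.0876·√(1/156 + 1/68) = 1.0299.
z* = 1.960; margin = 1.960 × 1.0299 = 2.0186.
Difference = 22.9 − 36.4 = -13.5000.
-13.5000 ± 2.0186 → (-15.52, -11.48).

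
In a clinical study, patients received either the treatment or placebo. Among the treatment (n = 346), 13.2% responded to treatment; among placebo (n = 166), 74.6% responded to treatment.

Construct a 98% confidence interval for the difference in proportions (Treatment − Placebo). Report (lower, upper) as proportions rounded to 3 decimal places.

Each SE is √(p̂(1−p̂)/n): √(0.1320·0.8680/346) = 0.01820 and √(0.7460·0.2540/166) = 0.03379.
SE(p̂₁ − p̂₂) = √(SE₁² + SE₂²) = √(0.00033124 + 0.0011417641) = 0.03838, since the two samples are independent.
At 98% confidence z* = 2.326; margin = 2.326 × 0.03838 = 0.08927.
The difference is 0.1320 − 0.7460 = -0.6140, so the interval is -0.6140 ± 0.08927 = (-0.703, -0.525).

(-0.703, -0.525)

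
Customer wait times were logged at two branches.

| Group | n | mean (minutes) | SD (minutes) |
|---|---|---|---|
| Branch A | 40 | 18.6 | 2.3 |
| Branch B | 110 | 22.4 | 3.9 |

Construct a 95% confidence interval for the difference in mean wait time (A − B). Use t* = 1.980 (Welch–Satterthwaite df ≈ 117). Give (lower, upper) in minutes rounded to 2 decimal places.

(-4.83, -2.77)

Standard errors of each mean: 2.3/√40 = 0.3637 and 3.9/√110 = 0.3719.
SE(x̄₁ − x̄₂) = √(0.3637² + 0.3719²) = 0.5202 for independent samples with unequal variances.
With t* = 1.980, the margin is 1.980 × 0.5202 = 1.0300.
x̄₁ − x̄₂ = 18.6 − 22.4 = -3.8000; the interval is -3.8000 ± 1.0300 = (-4.83, -2.77).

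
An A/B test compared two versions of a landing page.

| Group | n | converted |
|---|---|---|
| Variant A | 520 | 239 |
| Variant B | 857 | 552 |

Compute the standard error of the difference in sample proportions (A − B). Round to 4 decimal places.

p̂₁ = 239/520 = 0.4596 and p̂₂ = 552/857 = 0.6441.
SE₁ = √(p̂₁(1−p̂₁)/n₁) = √(0.4596·0.5404/520) = 0.02185; SE₂ = √(0.6441·0.3559/857) = 0.01635.
Independent samples: SE of the difference = √(SE₁² + SE₂²) = √(0.0004774225 + 0.0002673225) = 0.02729.

0.0273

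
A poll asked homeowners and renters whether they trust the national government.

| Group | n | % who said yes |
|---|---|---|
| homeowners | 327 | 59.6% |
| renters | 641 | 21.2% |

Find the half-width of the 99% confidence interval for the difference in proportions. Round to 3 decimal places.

0.081

The two standard errors are √(0.5960×0.4040/327) = 0.02714 and √(0.2120×0.7880/641) = 0.01614.
Because the samples are independent, SE_diff = √(0.02714² + 0.01614²) = 0.03158.
Using z* = 2.576 for 99%, ME = 2.576 × 0.03158 = 0.08135.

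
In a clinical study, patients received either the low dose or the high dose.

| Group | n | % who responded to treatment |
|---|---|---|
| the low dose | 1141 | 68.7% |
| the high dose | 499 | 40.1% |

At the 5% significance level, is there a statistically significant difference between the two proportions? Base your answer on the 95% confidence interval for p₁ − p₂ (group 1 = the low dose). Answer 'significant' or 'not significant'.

SE₁ = √(p̂₁(1−p̂₁)/n₁) = √(0.6870·0.3130/1141) = 0.01373; SE₂ = √(0.4010·0.5990/499) = 0.02194.
Independent samples: SE of the difference = √(SE₁² + SE₂²) = √(0.0001885129 + 0.0004813636) = 0.02588.
z* for 95% confidence is 1.960, so the margin of error is 1.960 × 0.02588 = 0.05072.
Point estimate p̂₁ − p̂₂ = 0.6870 − 0.4010 = 0.2860.
0.2860 ± 0.05072 → (0.23528, 0.33672).
The interval (0.23528, 0.33672) does not contain 0, so the difference is significant.

significant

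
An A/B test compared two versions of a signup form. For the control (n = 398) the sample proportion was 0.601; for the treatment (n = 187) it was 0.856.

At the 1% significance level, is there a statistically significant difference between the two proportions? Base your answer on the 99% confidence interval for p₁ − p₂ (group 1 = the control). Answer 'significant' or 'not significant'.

Each SE is √(p̂(1−p̂)/n): √(0.6010·0.3990/398) = 0.02455 and √(0.8560·0.1440/187) = 0.02567.
SE(p̂₁ − p̂₂) = √(SE₁² + SE₂²) = √(0.0006027025 + 0.0006589489) = 0.03552, since the two samples are independent.
At 99% confidence z* = 2.576; margin = 2.576 × 0.03552 = 0.09150.
The difference is 0.6010 − 0.8560 = -0.2550, so the interval is -0.2550 ± 0.09150 = (-0.34650, -0.16350).
The interval (-0.34650, -0.16350) does not contain 0, so the difference is significant.

significant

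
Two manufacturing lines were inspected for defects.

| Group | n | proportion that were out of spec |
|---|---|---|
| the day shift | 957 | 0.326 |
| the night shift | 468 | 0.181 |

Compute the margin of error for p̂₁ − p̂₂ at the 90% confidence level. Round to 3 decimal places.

SE₁ = √(p̂₁(1−p̂₁)/n₁) = √(0.3260·0.6740/957) = 0.01515; SE₂ = √(0.1810·0.8190/468) = 0.01780.
Independent samples: SE of the difference = √(SE₁² + SE₂²) = √(0.0002295225 + 0.00031684) = 0.02337.
z* for 90% confidence is 1.645, so the margin of error is 1.645 × 0.02337 = 0.03844.

0.038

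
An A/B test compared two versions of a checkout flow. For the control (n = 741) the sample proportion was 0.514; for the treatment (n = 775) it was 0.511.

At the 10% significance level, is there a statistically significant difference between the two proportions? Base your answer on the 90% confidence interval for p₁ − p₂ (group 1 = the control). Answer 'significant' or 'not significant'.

The two standard errors are √(0.5140×0.4860/741) = 0.01836 and √(0.5110×0.4890/775) = 0.01796.
Because the samples are independent, SE_diff = √(0.01836² + 0.01796²) = 0.02568.
Using z* = 1.645 for 90%, ME = 1.645 × 0.02568 = 0.04224.
p̂₁ − p̂₂ = 0.0030; interval 0.0030 ± 0.04224 gives (-0.03924, 0.04524).
The interval (-0.03924, 0.04524) contains 0, so the difference is not significant.

not significant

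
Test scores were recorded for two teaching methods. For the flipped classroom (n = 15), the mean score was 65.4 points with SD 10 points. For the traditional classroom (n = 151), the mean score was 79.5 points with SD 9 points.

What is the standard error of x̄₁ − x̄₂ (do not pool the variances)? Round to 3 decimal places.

2.684

Standard errors of each mean: 10/√15 = 2.5820 and 9/√151 = 0.7324.
SE(x̄₁ − x̄₂) = √(2.5820² + 0.7324²) = 2.6839 for independent samples with unequal variances.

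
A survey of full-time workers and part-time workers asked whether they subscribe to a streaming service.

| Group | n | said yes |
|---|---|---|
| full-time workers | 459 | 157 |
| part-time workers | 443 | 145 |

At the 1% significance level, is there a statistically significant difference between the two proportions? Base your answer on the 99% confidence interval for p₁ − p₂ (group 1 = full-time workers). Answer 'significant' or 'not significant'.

not significant

p̂₁ = 157/459 = 0.3420 and p̂₂ = 145/443 = 0.3273.
SE₁ = √(p̂₁(1−p̂₁)/n₁) = √(0.3420·0.6580/459) = 0.02214; SE₂ = √(0.3273·0.6727/443) = 0.02229.
Independent samples: SE of the difference = √(SE₁² + SE₂²) = √(0.0004901796 + 0.0004968441) = 0.03142.
z* for 99% confidence is 2.576, so the margin of error is 2.576 × 0.03142 = 0.08094.
Point estimate p̂₁ − p̂₂ = 0.3420 − 0.3273 = 0.0147.
0.0147 ± 0.08094 → (-0.06624, 0.09564).
The interval (-0.06624, 0.09564) contains 0, so the difference is not significant.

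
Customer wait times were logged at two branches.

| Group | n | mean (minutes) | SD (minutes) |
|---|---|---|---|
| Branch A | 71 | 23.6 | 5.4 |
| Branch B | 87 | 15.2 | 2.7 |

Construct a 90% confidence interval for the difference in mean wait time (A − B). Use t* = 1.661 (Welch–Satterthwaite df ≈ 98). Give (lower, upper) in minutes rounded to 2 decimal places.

(7.23, 9.57)

Standard errors of each mean: 5.4/√71 = 0.6409 and 2.7/√87 = 0.2895.
SE(x̄₁ − x̄₂) = √(0.6409² + 0.2895²) = 0.7033 for independent samples with unequal variances.
With t* = 1.661, the margin is 1.661 × 0.7033 = 1.1682.
x̄₁ − x̄₂ = 23.6 − 15.2 = 8.4000; the interval is 8.4000 ± 1.1682 = (7.23, 9.57).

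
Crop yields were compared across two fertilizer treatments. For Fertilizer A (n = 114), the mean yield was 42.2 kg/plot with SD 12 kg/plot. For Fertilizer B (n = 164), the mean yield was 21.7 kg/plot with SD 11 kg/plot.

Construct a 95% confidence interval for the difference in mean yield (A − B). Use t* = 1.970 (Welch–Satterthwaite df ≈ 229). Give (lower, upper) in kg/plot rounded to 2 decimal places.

SE₁ = s₁/√n₁ = 12/√114 = 1.1239; SE₂ = 11/√164 = 0.8590.
Independent samples, unequal variances: SE_diff = √(SE₁² + SE₂²) = √(1.26315121 + 0.737881) = 1.4146.
t* = 1.970, so margin of error = 1.970 × 1.4146 = 2.7868.
Difference in means = 42.2 − 21.7 = 20.5000.
20.5000 ± 2.7868 → (17.71, 23.29).

(17.71, 23.29)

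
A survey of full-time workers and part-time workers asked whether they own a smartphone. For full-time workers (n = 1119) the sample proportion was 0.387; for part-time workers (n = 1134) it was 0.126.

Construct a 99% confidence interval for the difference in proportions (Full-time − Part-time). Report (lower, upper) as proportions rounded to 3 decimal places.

The two standard errors are √(0.3870×0.6130/1119) = 0.01456 and √(0.1260×0.8740/1134) = 0.00985.
Because the samples are independent, SE_diff = √(0.01456² + 0.00985²) = 0.01758.
Using z* = 2.576 for 99%, ME = 2.576 × 0.01758 = 0.04529.
p̂₁ − p̂₂ = 0.2610; interval 0.2610 ± 0.04529 gives (0.216, 0.306).

(0.216, 0.306)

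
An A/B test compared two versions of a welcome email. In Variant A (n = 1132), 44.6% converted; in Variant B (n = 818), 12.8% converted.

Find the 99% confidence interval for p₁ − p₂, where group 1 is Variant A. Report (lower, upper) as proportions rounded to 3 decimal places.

(0.269, 0.367)

Each SE is √(p̂(1−p̂)/n): √(0.4460·0.5540/1132) = 0.01477 and √(0.1280·0.8720/818) = 0.01168.
SE(p̂₁ − p̂₂) = √(SE₁² + SE₂²) = √(0.0002181529 + 0.0001364224) = 0.01883, since the two samples are independent.
At 99% confidence z* = 2.576; margin = 2.576 × 0.01883 = 0.04851.
The difference is 0.4460 − 0.1280 = 0.3180, so the interval is 0.3180 ± 0.04851 = (0.269, 0.367).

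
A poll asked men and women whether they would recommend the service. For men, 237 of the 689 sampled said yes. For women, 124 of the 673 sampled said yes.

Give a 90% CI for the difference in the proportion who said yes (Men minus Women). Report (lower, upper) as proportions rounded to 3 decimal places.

First, p̂₁ = 237/689 = 0.3440; p̂₂ = 124/673 = 0.1842.
The two standard errors are √(0.3440×0.6560/689) = 0.01810 and √(0.1842×0.8158/673) = 0.01494.
Because the samples are independent, SE_diff = √(0.01810² + 0.01494²) = 0.02347.
Using z* = 1.645 for 90%, ME = 1.645 × 0.02347 = 0.03861.
p̂₁ − p̂₂ = 0.1598; interval 0.1598 ± 0.03861 gives (0.121, 0.198).

(0.121, 0.198)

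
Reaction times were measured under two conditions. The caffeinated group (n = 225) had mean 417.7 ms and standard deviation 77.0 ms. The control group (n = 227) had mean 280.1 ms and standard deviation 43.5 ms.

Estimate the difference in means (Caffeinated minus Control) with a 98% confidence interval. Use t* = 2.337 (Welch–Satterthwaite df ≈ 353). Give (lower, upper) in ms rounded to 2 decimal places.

(123.84, 151.36)

SE₁ = s₁/√n₁ = 77.0/√225 = 5.1333; SE₂ = 43.5/√227 = 2.8872.
Independent samples, unequal variances: SE_diff = √(SE₁² + SE₂²) = √(26.35076889 + 8.33592384) = 5.8895.
t* = 2.337, so margin of error = 2.337 × 5.8895 = 13.7638.
Difference in means = 417.7 − 280.1 = 137.6000.
137.6000 ± 13.7638 → (123.84, 151.36).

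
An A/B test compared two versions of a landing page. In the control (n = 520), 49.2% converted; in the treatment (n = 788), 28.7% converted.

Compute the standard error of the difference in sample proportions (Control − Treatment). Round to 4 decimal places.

0.0272

The two standard errors are √(0.4920×0.5080/520) = 0.02192 and √(0.2870×0.7130/788) = 0.01611.
Because the samples are independent, SE_diff = √(0.02192² + 0.01611²) = 0.02720.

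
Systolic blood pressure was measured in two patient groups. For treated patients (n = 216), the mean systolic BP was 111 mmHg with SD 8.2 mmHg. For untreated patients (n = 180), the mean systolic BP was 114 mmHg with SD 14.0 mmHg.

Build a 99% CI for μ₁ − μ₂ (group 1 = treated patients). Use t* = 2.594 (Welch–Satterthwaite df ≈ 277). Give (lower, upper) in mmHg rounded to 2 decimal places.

Standard errors of each mean: 8.2/√216 = 0.5579 and 14.0/√180 = 1.0435.
SE(x̄₁ − x̄₂) = √(0.5579² + 1.0435²) = 1.1833 for independent samples with unequal variances.
With t* = 2.594, the margin is 2.594 × 1.1833 = 3.0695.
x̄₁ − x̄₂ = 111 − 114 = -3.0000; the interval is -3.0000 ± 3.0695 = (-6.07, 0.07).

(-6.07, 0.07)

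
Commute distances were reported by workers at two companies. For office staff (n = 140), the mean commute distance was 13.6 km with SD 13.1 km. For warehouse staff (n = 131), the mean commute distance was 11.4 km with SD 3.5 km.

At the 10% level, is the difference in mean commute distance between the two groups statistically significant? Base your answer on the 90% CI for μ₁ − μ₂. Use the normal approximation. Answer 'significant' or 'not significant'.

SE₁ = s₁/√n₁ = 13.1/√140 = 1.1072; SE₂ = 3.5/√131 = 0.3058.
Independent samples, unequal variances: SE_diff = √(SE₁² + SE₂²) = √(1.22589184 + 0.09351364) = 1.1487.
z* = 1.645, so margin of error = 1.645 × 1.1487 = 1.8896.
Difference in means = 13.6 − 11.4 = 2.2000.
2.2000 ± 1.8896 → (0.3104, 4.0896).
The interval (0.3104, 4.0896) does not contain 0, so the difference is significant.

significant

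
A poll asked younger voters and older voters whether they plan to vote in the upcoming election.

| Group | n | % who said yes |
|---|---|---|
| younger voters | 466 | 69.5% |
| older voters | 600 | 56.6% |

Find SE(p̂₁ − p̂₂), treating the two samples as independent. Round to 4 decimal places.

SE₁ = √(p̂₁(1−p̂₁)/n₁) = √(0.6950·0.3050/466) = 0.02133; SE₂ = √(0.5660·0.4340/600) = 0.02023.
Independent samples: SE of the difference = √(SE₁² + SE₂²) = √(0.0004549689 + 0.0004092529) = 0.02940.

0.0294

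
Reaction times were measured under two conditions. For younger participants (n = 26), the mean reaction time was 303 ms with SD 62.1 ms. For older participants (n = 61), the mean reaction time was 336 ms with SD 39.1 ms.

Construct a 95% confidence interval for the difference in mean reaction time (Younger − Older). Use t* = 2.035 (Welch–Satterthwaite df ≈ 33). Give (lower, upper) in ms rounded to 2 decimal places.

Standard errors of each mean: 62.1/√26 = 12.1788 and 39.1/√61 = 5.0062.
SE(x̄₁ − x̄₂) = √(12.1788² + 5.0062²) = 13.1676 for independent samples with unequal variances.
With t* = 2.035, the margin is 2.035 × 13.1676 = 26.7961.
x̄₁ − x̄₂ = 303 − 336 = -33.0000; the interval is -33.0000 ± 26.7961 = (-59.80, -6.20).

(-59.80, -6.20)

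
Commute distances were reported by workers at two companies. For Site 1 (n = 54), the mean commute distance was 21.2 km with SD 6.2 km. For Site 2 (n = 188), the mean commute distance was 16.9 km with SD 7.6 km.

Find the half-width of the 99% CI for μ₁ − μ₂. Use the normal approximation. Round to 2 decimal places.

2.60

Standard errors of each mean: 6.2/√54 = 0.8437 and 7.6/√188 = 0.5543.
SE(x̄₁ − x̄₂) = √(0.8437² + 0.5543²) = 1.0095 for independent samples with unequal variances.
With z* = 2.576, the margin is 2.576 × 1.0095 = 2.6005.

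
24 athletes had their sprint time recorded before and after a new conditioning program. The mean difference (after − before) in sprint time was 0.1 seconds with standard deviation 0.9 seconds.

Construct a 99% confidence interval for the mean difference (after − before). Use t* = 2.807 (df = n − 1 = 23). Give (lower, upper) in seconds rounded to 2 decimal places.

(-0.42, 0.62)

Paired design: SE = s_d/√n = 0.9/√24 = 0.1837.
t* = 2.807; margin of error = 2.807 × 0.1837 = 0.5156.
0.1 ± 0.5156 → (-0.42, 0.62).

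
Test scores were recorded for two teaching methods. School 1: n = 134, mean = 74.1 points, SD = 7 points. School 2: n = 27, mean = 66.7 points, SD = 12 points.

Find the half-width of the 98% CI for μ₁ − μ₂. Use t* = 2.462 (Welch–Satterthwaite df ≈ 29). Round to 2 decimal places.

Per-group SEs: s₁/√n₁ = 7/√134 = 0.6047, s₂/√n₂ = 12/√27 = 2.3094.
Unpooled SE of the difference: √(0.36566209 + 5.33332836) = 2.3873.
Margin of error = t* · SE = 2.462 × 2.3873 = 5.8775.

5.88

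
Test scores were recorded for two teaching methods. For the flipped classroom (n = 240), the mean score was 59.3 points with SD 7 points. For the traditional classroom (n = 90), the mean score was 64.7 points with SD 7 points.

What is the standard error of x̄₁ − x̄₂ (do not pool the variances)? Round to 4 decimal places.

0.8652

Per-group SEs: s₁/√n₁ = 7/√240 = 0.4518, s₂/√n₂ = 7/√90 = 0.7379.
Unpooled SE of the difference: √(0.20412324 + 0.54449641) = 0.8652.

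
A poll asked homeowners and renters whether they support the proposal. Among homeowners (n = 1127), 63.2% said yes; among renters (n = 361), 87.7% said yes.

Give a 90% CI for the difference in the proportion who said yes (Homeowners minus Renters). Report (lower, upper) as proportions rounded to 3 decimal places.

(-0.282, -0.208)

SE₁ = √(p̂₁(1−p̂₁)/n₁) = √(0.6320·0.3680/1127) = 0.01437; SE₂ = √(0.8770·0.1230/361) = 0.01729.
Independent samples: SE of the difference = √(SE₁² + SE₂²) = √(0.0002064969 + 0.0002989441) = 0.02248.
z* for 90% confidence is 1.645, so the margin of error is 1.645 × 0.02248 = 0.03698.
Point estimate p̂₁ − p̂₂ = 0.6320 − 0.8770 = -0.2450.
-0.2450 ± 0.03698 → (-0.282, -0.208).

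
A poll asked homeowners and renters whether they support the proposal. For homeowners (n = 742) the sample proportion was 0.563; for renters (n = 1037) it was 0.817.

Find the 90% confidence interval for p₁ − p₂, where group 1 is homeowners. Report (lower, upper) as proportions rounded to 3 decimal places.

(-0.290, -0.218)

SE₁ = √(p̂₁(1−p̂₁)/n₁) = √(0.5630·0.4370/742) = 0.01821; SE₂ = √(0.8170·0.1830/1037) = 0.01201.
Independent samples: SE of the difference = √(SE₁² + SE₂²) = √(0.0003316041 + 0.0001442401) = 0.02181.
z* for 90% confidence is 1.645, so the margin of error is 1.645 × 0.02181 = 0.03588.
Point estimate p̂₁ − p̂₂ = 0.5630 − 0.8170 = -0.2540.
-0.2540 ± 0.03588 → (-0.290, -0.218).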